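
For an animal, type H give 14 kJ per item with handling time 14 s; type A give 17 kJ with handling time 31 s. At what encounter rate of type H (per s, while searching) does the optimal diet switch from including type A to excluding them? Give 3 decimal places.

Drop type A once their profitability E₂/h₂ falls below the rate achievable on type H alone: E₂/h₂ = λE₁/(1 + λh₁).
Solve for λ: λE₁h₂ = E₂(1 + λh₁) → λ(E₁h₂ − E₂h₁) = E₂ → λ = E₂/(E₁h₂ − E₂h₁).
λ = 17/(14×31 − 17×14) = 17/196 = 0.08673 per s.

0.087 per s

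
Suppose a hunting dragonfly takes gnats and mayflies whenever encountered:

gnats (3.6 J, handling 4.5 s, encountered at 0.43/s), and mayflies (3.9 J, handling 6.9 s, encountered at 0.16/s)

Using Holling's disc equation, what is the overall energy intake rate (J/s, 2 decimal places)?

Energy encountered per unit search time: 0.43×3.6 + 0.16×3.9 = 2.172 J/s.
Handling time per unit search time: 0.43×4.5 + 0.16×6.9 = 3.039.
Rate = 2.172/(1 + 3.039) = 0.5378 J/s.

0.54 J/s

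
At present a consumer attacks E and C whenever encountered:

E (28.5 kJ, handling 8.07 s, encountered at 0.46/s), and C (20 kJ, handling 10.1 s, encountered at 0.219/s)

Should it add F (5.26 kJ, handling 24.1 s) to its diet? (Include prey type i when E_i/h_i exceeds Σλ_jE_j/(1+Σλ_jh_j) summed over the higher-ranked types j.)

Current rate: (0.46×28.5 + 0.219×20)/(1 + 0.46×8.07 + 0.219×10.1) = 2.526 kJ/s.
F: E/h = 5.26/24.1 = 0.2183 kJ/s.
Since 0.2183 < R, time spent handling F is better spent searching.

No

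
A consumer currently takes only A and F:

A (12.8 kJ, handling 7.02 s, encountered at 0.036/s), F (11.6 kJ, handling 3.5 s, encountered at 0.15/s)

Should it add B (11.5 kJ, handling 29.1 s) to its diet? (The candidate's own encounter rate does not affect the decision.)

On A and F alone, R = ΣλE/(1+Σλh) = 2.201/1.778 = 1.238 kJ/s.
B: E/h = 11.5/29.1 = 0.3952 kJ/s.
0.3952 < 1.238, so adding B would lower the average — exclude it.

No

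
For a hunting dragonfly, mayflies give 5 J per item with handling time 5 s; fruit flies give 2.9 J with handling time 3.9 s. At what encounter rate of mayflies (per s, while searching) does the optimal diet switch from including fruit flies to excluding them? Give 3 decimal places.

The zero-one rule: include fruit flies iff E₂/h₂ > λE₁/(1+λh₁). Equality gives the switch point.
λE₁h₂ = E₂ + λE₂h₁ ⇒ λ = E₂/(E₁h₂ − E₂h₁) = 2.9/(19.5 − 14.5) = 0.58 per s.

0.580 per s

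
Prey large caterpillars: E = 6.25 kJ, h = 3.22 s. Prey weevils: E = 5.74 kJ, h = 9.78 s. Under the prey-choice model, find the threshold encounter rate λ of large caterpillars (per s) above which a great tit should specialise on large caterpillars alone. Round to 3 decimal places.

Drop weevils once their profitability E₂/h₂ falls below the rate achievable on large caterpillars alone: E₂/h₂ = λE₁/(1 + λh₁).
Solve for λ: λE₁h₂ = E₂(1 + λh₁) → λ(E₁h₂ − E₂h₁) = E₂ → λ = E₂/(E₁h₂ − E₂h₁).
λ = 5.74/(6.25×9.78 − 5.74×3.22) = 5.74/42.64 = 0.1346 per s.

0.135 per s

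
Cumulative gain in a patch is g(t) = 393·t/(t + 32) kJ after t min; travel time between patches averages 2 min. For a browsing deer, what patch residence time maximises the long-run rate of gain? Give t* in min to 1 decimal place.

8.0 min

By the marginal value theorem, leave when the instantaneous gain rate g'(t) equals the habitat-wide average g(t)/(T + t).
g'(t) = 393·32/(t + 32)². Setting 393·32/(t+32)² = 393t/[(t+32)(2+t)] gives 32(2+t) = t(t+32), so t² = 32×2 = 64.
t* = √64 = 8 min.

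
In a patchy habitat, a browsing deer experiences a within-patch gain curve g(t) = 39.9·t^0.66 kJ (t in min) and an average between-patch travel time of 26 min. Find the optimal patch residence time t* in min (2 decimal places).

50.47 min

Maximise g(t)/(T+t): set derivative to zero → g'(t)(T+t) = g(t).
g'(t) = 0.66·39.9·t^-0.34. Setting 0.66·39.9·t^-0.34 = 39.9·t^0.66/(26+t) gives 0.66(26+t) = t, so 0.34·t = 0.66×26.
t* = 0.66×26/0.34 = 50.47 min.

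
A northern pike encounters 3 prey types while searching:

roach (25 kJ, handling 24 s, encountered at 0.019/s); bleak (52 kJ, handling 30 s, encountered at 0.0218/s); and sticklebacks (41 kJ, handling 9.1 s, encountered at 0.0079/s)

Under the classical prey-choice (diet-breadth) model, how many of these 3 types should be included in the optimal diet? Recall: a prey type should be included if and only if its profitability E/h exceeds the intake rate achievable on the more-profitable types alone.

3

E/h in descending order: sticklebacks 4.51, bleak 1.73, roach 1.04 kJ/s. The optimal diet is the largest prefix of this list for which every included type satisfies E_i/h_i > R on the types above it.
Rate on top 1: 0.3022. bleak: 1.73 > 0.3022 → include.
Rate on top 2: 0.8445. roach: 1.04 > 0.8445 → include.
Optimal diet: sticklebacks, bleak, roach — 3 of 3 types.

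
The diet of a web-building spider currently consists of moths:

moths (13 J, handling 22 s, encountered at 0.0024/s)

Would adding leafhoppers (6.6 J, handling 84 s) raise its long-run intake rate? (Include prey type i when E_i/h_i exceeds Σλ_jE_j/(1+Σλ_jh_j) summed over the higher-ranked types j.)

Yes

On moths alone, R = ΣλE/(1+Σλh) = 0.0312/1.053 = 0.02964 J/s.
Profitability of leafhoppers: 6.6/84 = 0.07857 J/s.
Since 0.07857 > R, including leafhoppers increases the long-run rate.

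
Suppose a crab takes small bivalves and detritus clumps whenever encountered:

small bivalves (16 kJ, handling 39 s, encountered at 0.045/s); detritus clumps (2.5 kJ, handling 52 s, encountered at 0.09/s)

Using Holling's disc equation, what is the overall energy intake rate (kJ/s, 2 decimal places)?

R = (0.045×16 + 0.09×2.5) / (1 + 0.045×39 + 0.09×52) = 0.945/7.435 = 0.1271 kJ/s.

0.13 kJ/s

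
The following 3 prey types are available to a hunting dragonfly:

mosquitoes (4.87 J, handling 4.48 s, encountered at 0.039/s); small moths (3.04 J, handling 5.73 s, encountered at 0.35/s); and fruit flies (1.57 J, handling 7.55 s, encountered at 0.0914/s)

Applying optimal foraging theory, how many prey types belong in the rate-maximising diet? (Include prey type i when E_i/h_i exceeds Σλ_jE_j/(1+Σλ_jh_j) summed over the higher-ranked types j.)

E/h in descending order: mosquitoes 1.09, small moths 0.531, fruit flies 0.208 J/s. The optimal diet is the largest prefix of this list for which every included type satisfies E_i/h_i > R on the types above it.
Rate on top 1: 0.1617. small moths: 0.531 > 0.1617 → include.
Rate on top 2: 0.3943. fruit flies: 0.208 < 0.3943 → exclude; stop.
Optimal diet: mosquitoes, small moths — 2 of 3 types.

2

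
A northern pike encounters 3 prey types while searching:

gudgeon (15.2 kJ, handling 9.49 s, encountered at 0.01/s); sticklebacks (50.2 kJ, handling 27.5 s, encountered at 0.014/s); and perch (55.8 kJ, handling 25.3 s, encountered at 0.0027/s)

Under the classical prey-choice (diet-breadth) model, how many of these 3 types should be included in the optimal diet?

Profitabilities (E/h, kJ/s): perch 2.21, sticklebacks 1.83, gudgeon 1.6. Add prey in this order while the next type's profitability exceeds the intake rate on those already taken.
Rate on top 1: 0.141. sticklebacks: 1.83 > 0.141 → include.
Rate on top 2: 0.5873. gudgeon: 1.6 > 0.5873 → include.
Optimal diet: perch, sticklebacks, gudgeon — 3 of 3 types.

3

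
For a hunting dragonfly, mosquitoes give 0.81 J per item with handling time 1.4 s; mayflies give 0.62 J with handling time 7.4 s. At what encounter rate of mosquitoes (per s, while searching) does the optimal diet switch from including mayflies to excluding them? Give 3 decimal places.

0.121 per s

The zero-one rule: include mayflies iff E₂/h₂ > λE₁/(1+λh₁). Equality gives the switch point.
λE₁h₂ = E₂ + λE₂h₁ ⇒ λ = E₂/(E₁h₂ − E₂h₁) = 0.62/(5.994 − 0.868) = 0.121 per s.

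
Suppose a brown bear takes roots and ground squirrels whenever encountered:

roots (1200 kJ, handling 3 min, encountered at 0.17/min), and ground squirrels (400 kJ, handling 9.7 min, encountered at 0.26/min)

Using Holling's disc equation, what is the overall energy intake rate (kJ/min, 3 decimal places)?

76.389 kJ/min

R = (0.17×1200 + 0.26×400) / (1 + 0.17×3 + 0.26×9.7) = 308/4.032 = 76.39 kJ/min.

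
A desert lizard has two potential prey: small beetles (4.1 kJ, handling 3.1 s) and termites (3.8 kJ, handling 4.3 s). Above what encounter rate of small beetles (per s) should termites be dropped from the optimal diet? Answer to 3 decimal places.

0.650 per s

Drop termites once their profitability E₂/h₂ falls below the rate achievable on small beetles alone: E₂/h₂ = λE₁/(1 + λh₁).
Solve for λ: λE₁h₂ = E₂(1 + λh₁) → λ(E₁h₂ − E₂h₁) = E₂ → λ = E₂/(E₁h₂ − E₂h₁).
λ = 3.8/(4.1×4.3 − 3.8×3.1) = 3.8/5.85 = 0.6496 per s.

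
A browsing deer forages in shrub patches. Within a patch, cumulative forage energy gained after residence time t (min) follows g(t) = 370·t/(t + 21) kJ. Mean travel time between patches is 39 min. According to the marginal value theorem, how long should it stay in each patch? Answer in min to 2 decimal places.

Optimal t* satisfies g'(t*) = g(t*)/(T + t*).
g'(t) = 370·21/(t + 21)². Setting 370·21/(t+21)² = 370t/[(t+21)(39+t)] gives 21(39+t) = t(t+21), so t² = 21×39 = 819.
t* = √819 = 28.62 min.

28.62 min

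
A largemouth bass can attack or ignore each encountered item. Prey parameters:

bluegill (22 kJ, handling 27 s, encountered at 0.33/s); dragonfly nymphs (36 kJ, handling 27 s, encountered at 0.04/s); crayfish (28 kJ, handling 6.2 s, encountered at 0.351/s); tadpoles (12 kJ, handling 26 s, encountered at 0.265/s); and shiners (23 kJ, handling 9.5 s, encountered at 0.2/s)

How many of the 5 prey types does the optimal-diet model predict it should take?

Profitabilities (E/h, kJ/s): crayfish 4.52, shiners 2.42, dragonfly nymphs 1.33, bluegill 0.815, tadpoles 0.462. Add prey in this order while the next type's profitability exceeds the intake rate on those already taken.
Rate on top 1: 3.094. shiners: 2.42 < 3.094 → exclude; stop.
Optimal diet: crayfish — 1 of 5 types.

1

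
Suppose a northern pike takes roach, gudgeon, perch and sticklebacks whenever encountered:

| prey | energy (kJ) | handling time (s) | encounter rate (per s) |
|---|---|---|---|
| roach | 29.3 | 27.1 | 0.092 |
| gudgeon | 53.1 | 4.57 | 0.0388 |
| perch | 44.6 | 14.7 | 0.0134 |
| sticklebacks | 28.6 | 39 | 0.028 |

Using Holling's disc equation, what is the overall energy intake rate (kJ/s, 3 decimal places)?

1.241 kJ/s

R = Σλ_iE_i / (1 + Σλ_ih_i)
Numerator: 0.092×29.3 + 0.0388×53.1 + 0.0134×44.6 + 0.028×28.6 = 6.154
Denominator: 1 + 0.092×27.1 + 0.0388×4.57 + 0.0134×14.7 + 0.028×39 = 4.959
R = 6.154/4.959 = 1.241 kJ/s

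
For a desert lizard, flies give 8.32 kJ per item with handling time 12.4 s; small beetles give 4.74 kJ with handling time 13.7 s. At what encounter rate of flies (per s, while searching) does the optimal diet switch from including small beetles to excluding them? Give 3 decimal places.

Drop small beetles once their profitability E₂/h₂ falls below the rate achievable on flies alone: E₂/h₂ = λE₁/(1 + λh₁).
Solve for λ: λE₁h₂ = E₂(1 + λh₁) → λ(E₁h₂ − E₂h₁) = E₂ → λ = E₂/(E₁h₂ − E₂h₁).
λ = 4.74/(8.32×13.7 − 4.74×12.4) = 4.74/55.21 = 0.08586 per s.

0.086 per s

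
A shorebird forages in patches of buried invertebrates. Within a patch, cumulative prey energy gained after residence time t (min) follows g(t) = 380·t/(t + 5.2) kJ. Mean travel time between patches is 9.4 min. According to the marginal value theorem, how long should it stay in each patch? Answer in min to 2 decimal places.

By the marginal value theorem, leave when the instantaneous gain rate g'(t) equals the habitat-wide average g(t)/(T + t).
g'(t) = 380·5.2/(t + 5.2)². Setting 380·5.2/(t+5.2)² = 380t/[(t+5.2)(9.4+t)] gives 5.2(9.4+t) = t(t+5.2), so t² = 5.2×9.4 = 48.88.
t* = √48.88 = 6.991 min.

6.99 min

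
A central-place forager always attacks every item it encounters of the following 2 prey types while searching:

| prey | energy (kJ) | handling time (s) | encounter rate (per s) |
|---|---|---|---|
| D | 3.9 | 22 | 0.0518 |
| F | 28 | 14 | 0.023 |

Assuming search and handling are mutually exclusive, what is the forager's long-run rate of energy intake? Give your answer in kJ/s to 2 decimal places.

0.34 kJ/s

Energy encountered per unit search time: 0.0518×3.9 + 0.023×28 = 0.846 kJ/s.
Handling time per unit search time: 0.0518×22 + 0.023×14 = 1.462.
Rate = 0.846/(1 + 1.462) = 0.3437 kJ/s.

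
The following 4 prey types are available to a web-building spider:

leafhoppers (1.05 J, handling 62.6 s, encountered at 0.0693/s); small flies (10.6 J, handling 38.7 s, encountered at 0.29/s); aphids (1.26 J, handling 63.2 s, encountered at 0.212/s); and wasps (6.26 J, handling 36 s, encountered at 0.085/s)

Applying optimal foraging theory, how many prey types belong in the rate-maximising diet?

E/h in descending order: small flies 0.274, wasps 0.174, aphids 0.0199, leafhoppers 0.0168 J/s. The optimal diet is the largest prefix of this list for which every included type satisfies E_i/h_i > R on the types above it.
Rate on top 1: 0.2515. wasps: 0.174 < 0.2515 → exclude; stop.
Optimal diet: small flies — 1 of 4 types.

1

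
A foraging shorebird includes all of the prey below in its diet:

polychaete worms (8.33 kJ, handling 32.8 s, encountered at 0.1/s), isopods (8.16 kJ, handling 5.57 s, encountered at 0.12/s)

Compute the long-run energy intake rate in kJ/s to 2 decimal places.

R = Σλ_iE_i / (1 + Σλ_ih_i)
Numerator: 0.1×8.33 + 0.12×8.16 = 1.812
Denominator: 1 + 0.1×32.8 + 0.12×5.57 = 4.948
R = 1.812/4.948 = 0.3662 kJ/s

0.37 kJ/s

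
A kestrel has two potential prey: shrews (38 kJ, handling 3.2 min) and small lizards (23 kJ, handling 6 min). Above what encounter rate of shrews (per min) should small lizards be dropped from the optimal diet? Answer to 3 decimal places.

0.149 per min

Drop small lizards once their profitability E₂/h₂ falls below the rate achievable on shrews alone: E₂/h₂ = λE₁/(1 + λh₁).
Solve for λ: λE₁h₂ = E₂(1 + λh₁) → λ(E₁h₂ − E₂h₁) = E₂ → λ = E₂/(E₁h₂ − E₂h₁).
λ = 23/(38×6 − 23×3.2) = 23/154.4 = 0.149 per min.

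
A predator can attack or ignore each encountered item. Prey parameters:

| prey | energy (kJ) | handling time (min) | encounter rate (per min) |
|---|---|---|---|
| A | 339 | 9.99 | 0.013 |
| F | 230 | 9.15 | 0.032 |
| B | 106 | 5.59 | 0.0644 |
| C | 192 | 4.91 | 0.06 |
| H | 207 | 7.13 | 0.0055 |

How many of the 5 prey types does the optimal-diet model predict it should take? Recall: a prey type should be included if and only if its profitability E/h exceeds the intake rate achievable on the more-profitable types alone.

5

Profitabilities (E/h, kJ/min): C 39.1, A 33.9, H 29, F 25.1, B 19. Add prey in this order while the next type's profitability exceeds the intake rate on those already taken.
Rate on top 1: 8.899. A: 33.9 > 8.899 → include.
Rate on top 2: 11.18. H: 29 > 11.18 → include.
Rate on top 3: 11.66. F: 25.1 > 11.66 → include.
Rate on top 4: 13.91. B: 19 > 13.91 → include.
Optimal diet: C, A, H, F, B — 5 of 5 types.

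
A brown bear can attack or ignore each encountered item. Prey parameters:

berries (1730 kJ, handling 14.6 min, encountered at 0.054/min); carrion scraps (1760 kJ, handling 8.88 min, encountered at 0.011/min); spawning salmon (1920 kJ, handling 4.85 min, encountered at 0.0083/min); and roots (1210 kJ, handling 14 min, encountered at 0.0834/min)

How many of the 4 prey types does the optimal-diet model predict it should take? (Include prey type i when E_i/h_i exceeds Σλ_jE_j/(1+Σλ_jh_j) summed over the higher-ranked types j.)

4

Profitabilities (E/h, kJ/min): spawning salmon 396, carrion scraps 198, berries 118, roots 86.4. Add prey in this order while the next type's profitability exceeds the intake rate on those already taken.
Rate on top 1: 15.32. carrion scraps: 198 > 15.32 → include.
Rate on top 2: 31.02. berries: 118 > 31.02 → include.
Rate on top 3: 66.82. roots: 86.4 > 66.82 → include.
Optimal diet: spawning salmon, carrion scraps, berries, roots — 4 of 4 types.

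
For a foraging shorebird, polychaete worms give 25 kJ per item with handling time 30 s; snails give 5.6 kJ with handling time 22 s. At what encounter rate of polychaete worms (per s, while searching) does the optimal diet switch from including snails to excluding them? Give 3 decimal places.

0.015 per s

The zero-one rule: include snails iff E₂/h₂ > λE₁/(1+λh₁). Equality gives the switch point.
λE₁h₂ = E₂ + λE₂h₁ ⇒ λ = E₂/(E₁h₂ − E₂h₁) = 5.6/(550 − 168) = 0.01466 per s.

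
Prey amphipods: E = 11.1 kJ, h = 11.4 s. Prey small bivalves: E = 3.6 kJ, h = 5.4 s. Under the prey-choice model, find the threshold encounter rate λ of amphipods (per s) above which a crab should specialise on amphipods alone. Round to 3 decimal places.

0.190 per s

The zero-one rule: include small bivalves iff E₂/h₂ > λE₁/(1+λh₁). Equality gives the switch point.
λE₁h₂ = E₂ + λE₂h₁ ⇒ λ = E₂/(E₁h₂ − E₂h₁) = 3.6/(59.94 − 41.04) = 0.1905 per s.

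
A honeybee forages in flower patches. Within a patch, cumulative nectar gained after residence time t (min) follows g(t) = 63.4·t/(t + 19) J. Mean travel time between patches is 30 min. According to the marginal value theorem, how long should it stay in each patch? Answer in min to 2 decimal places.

23.87 min

By the marginal value theorem, leave when the instantaneous gain rate g'(t) equals the habitat-wide average g(t)/(T + t).
g'(t) = 63.4·19/(t + 19)². Setting 63.4·19/(t+19)² = 63.4t/[(t+19)(30+t)] gives 19(30+t) = t(t+19), so t² = 19×30 = 570.
t* = √570 = 23.87 min.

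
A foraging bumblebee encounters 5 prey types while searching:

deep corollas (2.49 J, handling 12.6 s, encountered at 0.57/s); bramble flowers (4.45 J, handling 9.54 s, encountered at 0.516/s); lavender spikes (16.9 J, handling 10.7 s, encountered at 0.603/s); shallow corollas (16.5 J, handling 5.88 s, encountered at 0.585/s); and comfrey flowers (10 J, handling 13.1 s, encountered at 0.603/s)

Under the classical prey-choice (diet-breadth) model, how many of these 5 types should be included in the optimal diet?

E/h in descending order: shallow corollas 2.81, lavender spikes 1.58, comfrey flowers 0.763, bramble flowers 0.466, deep corollas 0.198 J/s. The optimal diet is the largest prefix of this list for which every included type satisfies E_i/h_i > R on the types above it.
Rate on top 1: 2.174. lavender spikes: 1.58 < 2.174 → exclude; stop.
Optimal diet: shallow corollas — 1 of 5 types.

1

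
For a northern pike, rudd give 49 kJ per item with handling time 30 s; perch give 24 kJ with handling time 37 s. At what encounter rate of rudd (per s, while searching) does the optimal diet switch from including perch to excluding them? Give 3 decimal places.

0.022 per s

Drop perch once their profitability E₂/h₂ falls below the rate achievable on rudd alone: E₂/h₂ = λE₁/(1 + λh₁).
Solve for λ: λE₁h₂ = E₂(1 + λh₁) → λ(E₁h₂ − E₂h₁) = E₂ → λ = E₂/(E₁h₂ − E₂h₁).
λ = 24/(49×37 − 24×30) = 24/1093 = 0.02196 per s.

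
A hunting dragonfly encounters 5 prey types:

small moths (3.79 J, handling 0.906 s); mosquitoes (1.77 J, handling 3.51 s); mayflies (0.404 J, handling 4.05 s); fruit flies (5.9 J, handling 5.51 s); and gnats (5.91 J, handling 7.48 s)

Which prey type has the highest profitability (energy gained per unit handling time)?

In descending order of E/h:
small moths: 3.79/0.906 = 4.18 J/s
fruit flies: 5.9/5.51 = 1.07 J/s
gnats: 5.91/7.48 = 0.79 J/s
mosquitoes: 1.77/3.51 = 0.504 J/s
mayflies: 0.404/4.05 = 0.0998 J/s

small moths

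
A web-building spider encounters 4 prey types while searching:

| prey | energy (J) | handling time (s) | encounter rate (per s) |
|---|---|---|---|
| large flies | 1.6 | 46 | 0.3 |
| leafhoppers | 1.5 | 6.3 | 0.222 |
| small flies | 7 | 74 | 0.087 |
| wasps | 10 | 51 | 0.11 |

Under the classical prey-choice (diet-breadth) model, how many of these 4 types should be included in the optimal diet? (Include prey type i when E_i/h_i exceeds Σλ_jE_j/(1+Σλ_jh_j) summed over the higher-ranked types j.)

2

E/h in descending order: leafhoppers 0.238, wasps 0.196, small flies 0.0946, large flies 0.0348 J/s. The optimal diet is the largest prefix of this list for which every included type satisfies E_i/h_i > R on the types above it.
Rate on top 1: 0.1388. wasps: 0.196 > 0.1388 → include.
Rate on top 2: 0.1789. small flies: 0.0946 < 0.1789 → exclude; stop.
Optimal diet: leafhoppers, wasps — 2 of 4 types.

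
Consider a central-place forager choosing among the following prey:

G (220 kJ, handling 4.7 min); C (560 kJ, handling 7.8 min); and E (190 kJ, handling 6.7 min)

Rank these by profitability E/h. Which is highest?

C

Profitability E/h (kJ/min): G = 220/4.7 = 46.8, C = 560/7.8 = 71.8, E = 190/6.7 = 28.4.
Ranked: C > G > E.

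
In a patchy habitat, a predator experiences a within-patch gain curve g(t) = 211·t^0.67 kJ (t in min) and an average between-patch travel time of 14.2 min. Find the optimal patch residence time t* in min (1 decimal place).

28.8 min

By the marginal value theorem, leave when the instantaneous gain rate g'(t) equals the habitat-wide average g(t)/(T + t).
g'(t) = 0.67·211·t^-0.33. Setting 0.67·211·t^-0.33 = 211·t^0.67/(14.2+t) gives 0.67(14.2+t) = t, so 0.33·t = 0.67×14.2.
t* = 0.67×14.2/0.33 = 28.83 min.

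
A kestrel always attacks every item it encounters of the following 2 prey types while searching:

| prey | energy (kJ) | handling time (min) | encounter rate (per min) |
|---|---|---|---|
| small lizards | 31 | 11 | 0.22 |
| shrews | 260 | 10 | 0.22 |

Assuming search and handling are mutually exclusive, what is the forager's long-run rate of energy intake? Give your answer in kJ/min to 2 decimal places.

R = (0.22×31 + 0.22×260) / (1 + 0.22×11 + 0.22×10) = 64.02/5.62 = 11.39 kJ/min.

11.39 kJ/min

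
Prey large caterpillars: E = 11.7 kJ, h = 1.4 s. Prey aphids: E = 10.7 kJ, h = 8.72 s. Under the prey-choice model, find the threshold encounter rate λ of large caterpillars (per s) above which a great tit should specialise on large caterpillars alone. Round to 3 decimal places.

Drop aphids once their profitability E₂/h₂ falls below the rate achievable on large caterpillars alone: E₂/h₂ = λE₁/(1 + λh₁).
Solve for λ: λE₁h₂ = E₂(1 + λh₁) → λ(E₁h₂ − E₂h₁) = E₂ → λ = E₂/(E₁h₂ − E₂h₁).
λ = 10.7/(11.7×8.72 − 10.7×1.4) = 10.7/87.04 = 0.1229 per s.

0.123 per s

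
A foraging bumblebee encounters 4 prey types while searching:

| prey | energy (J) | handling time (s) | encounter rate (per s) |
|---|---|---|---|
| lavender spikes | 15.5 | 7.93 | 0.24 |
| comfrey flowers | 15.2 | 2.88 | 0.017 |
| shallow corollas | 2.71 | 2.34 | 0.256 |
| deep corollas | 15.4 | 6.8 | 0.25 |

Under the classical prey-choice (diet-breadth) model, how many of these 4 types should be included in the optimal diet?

Profitabilities (E/h, J/s): comfrey flowers 5.28, deep corollas 2.26, lavender spikes 1.95, shallow corollas 1.16. Add prey in this order while the next type's profitability exceeds the intake rate on those already taken.
Rate on top 1: 0.2463. deep corollas: 2.26 > 0.2463 → include.
Rate on top 2: 1.495. lavender spikes: 1.95 > 1.495 → include.
Rate on top 3: 1.683. shallow corollas: 1.16 < 1.683 → exclude; stop.
Optimal diet: comfrey flowers, deep corollas, lavender spikes — 3 of 4 types.

3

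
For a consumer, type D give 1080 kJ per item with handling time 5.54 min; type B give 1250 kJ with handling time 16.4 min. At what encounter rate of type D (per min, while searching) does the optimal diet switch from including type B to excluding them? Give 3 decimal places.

At the threshold, the rate on type D alone equals the profitability of type B: λ·1080/(1 + λ·5.54) = 1250/16.4 = 76.22.
Rearranging, λ(1080 − 76.22×5.54) = 76.22, so λ = 76.22/657.7 = 0.1159 per min.

0.116 per min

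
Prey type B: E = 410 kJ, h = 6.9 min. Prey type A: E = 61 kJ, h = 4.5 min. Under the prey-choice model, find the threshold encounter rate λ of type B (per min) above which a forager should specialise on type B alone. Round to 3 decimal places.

0.043 per min

The zero-one rule: include type A iff E₂/h₂ > λE₁/(1+λh₁). Equality gives the switch point.
λE₁h₂ = E₂ + λE₂h₁ ⇒ λ = E₂/(E₁h₂ − E₂h₁) = 61/(1845 − 420.9) = 0.04283 per min.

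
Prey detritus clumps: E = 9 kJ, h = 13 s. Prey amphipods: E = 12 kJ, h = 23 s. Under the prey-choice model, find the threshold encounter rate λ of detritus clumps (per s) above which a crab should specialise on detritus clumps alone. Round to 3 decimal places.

The zero-one rule: include amphipods iff E₂/h₂ > λE₁/(1+λh₁). Equality gives the switch point.
λE₁h₂ = E₂ + λE₂h₁ ⇒ λ = E₂/(E₁h₂ − E₂h₁) = 12/(207 − 156) = 0.2353 per s.

0.235 per s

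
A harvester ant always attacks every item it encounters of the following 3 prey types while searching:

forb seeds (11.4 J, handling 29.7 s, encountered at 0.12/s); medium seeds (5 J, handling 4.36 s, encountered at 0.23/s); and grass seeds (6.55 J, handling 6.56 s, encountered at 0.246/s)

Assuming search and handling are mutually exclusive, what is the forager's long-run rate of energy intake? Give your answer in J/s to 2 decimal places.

Energy encountered per unit search time: 0.12×11.4 + 0.23×5 + 0.246×6.55 = 4.129 J/s.
Handling time per unit search time: 0.12×29.7 + 0.23×4.36 + 0.246×6.56 = 6.181.
Rate = 4.129/(1 + 6.181) = 0.5751 J/s.

0.58 J/s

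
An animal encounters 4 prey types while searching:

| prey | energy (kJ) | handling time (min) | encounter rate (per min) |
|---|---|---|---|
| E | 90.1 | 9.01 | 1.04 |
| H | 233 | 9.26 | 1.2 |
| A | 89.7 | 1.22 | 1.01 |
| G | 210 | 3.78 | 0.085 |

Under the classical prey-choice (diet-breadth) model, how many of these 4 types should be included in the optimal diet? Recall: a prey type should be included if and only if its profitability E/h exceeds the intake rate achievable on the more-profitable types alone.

Rank by E/h (kJ/min): A 73.5, G 55.6, H 25.2, E 10. Include each in turn until the next type's E/h falls below the running intake rate.
Rate on top 1: 40.59. G: 55.6 > 40.59 → include.
Rate on top 2: 42.47. H: 25.2 < 42.47 → exclude; stop.
Optimal diet: A, G — 2 of 4 types.

2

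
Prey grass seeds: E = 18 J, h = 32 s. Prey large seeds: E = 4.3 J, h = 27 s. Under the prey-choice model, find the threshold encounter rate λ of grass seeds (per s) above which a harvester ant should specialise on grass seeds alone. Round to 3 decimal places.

The zero-one rule: include large seeds iff E₂/h₂ > λE₁/(1+λh₁). Equality gives the switch point.
λE₁h₂ = E₂ + λE₂h₁ ⇒ λ = E₂/(E₁h₂ − E₂h₁) = 4.3/(486 − 137.6) = 0.01234 per s.

0.012 per s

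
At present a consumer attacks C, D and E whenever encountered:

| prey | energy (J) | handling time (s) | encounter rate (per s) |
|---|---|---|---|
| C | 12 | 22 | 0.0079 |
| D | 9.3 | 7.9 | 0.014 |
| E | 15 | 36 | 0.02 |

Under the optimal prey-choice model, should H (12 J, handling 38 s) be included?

Yes

Current rate: (0.0079×12 + 0.014×9.3 + 0.02×15)/(1 + 0.0079×22 + 0.014×7.9 + 0.02×36) = 0.2619 J/s.
Profitability of H: 12/38 = 0.3158 J/s.
Since 0.3158 > R, including H increases the long-run rate.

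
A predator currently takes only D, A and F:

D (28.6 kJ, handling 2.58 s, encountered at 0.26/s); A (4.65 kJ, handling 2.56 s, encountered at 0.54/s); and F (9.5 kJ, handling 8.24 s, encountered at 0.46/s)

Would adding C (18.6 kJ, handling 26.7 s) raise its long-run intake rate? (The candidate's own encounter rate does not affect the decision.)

Current rate: (0.26×28.6 + 0.54×4.65 + 0.46×9.5)/(1 + 0.26×2.58 + 0.54×2.56 + 0.46×8.24) = 2.092 kJ/s.
Profitability of C: 18.6/26.7 = 0.6966 kJ/s.
0.6966 < 2.092, so adding C would lower the average — exclude it.

No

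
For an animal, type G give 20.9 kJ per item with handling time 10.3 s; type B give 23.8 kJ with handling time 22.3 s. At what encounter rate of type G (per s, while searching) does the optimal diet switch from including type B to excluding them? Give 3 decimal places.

Drop type B once their profitability E₂/h₂ falls below the rate achievable on type G alone: E₂/h₂ = λE₁/(1 + λh₁).
Solve for λ: λE₁h₂ = E₂(1 + λh₁) → λ(E₁h₂ − E₂h₁) = E₂ → λ = E₂/(E₁h₂ − E₂h₁).
λ = 23.8/(20.9×22.3 − 23.8×10.3) = 23.8/220.9 = 0.1077 per s.

0.108 per s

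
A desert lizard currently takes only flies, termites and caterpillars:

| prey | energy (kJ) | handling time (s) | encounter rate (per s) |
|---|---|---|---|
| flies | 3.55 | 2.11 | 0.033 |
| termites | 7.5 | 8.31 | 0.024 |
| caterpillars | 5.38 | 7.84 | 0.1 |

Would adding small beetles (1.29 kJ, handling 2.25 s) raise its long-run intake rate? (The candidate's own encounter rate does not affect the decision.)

Intake rate on the current diet: R = (0.033×3.55 + 0.024×7.5 + 0.1×5.38) / (1 + 0.033×2.11 + 0.024×8.31 + 0.1×7.84) = 0.8352/2.053 = 0.4068 kJ/s.
Profitability of small beetles: 1.29/2.25 = 0.5733 kJ/s.
0.5733 > 0.4068, so adding small beetles raises the average — include it.

Yes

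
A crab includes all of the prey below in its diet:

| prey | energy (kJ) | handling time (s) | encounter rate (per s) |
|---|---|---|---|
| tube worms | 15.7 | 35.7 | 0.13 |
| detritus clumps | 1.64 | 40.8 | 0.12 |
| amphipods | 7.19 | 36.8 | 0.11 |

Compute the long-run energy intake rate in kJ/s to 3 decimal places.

0.208 kJ/s

Energy encountered per unit search time: 0.13×15.7 + 0.12×1.64 + 0.11×7.19 = 3.029 kJ/s.
Handling time per unit search time: 0.13×35.7 + 0.12×40.8 + 0.11×36.8 = 13.59.
Rate = 3.029/(1 + 13.59) = 0.2077 kJ/s.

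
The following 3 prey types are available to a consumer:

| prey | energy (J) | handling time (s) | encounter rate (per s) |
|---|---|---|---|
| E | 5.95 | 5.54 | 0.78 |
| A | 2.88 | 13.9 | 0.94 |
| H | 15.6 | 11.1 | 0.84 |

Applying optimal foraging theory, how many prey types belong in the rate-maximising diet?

Profitabilities (E/h, J/s): H 1.41, E 1.07, A 0.207. Add prey in this order while the next type's profitability exceeds the intake rate on those already taken.
Rate on top 1: 1.269. E: 1.07 < 1.269 → exclude; stop.
Optimal diet: H — 1 of 3 types.

1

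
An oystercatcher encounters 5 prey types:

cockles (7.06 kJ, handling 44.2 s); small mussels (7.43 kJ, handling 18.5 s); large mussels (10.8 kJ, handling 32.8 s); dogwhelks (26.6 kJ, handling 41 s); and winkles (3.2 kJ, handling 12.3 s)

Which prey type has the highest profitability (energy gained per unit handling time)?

dogwhelks

Profitability E/h (kJ/s): cockles = 7.06/44.2 = 0.16, small mussels = 7.43/18.5 = 0.402, large mussels = 10.8/32.8 = 0.329, dogwhelks = 26.6/41 = 0.649, winkles = 3.2/12.3 = 0.26.
Ranked: dogwhelks > small mussels > large mussels > winkles > cockles.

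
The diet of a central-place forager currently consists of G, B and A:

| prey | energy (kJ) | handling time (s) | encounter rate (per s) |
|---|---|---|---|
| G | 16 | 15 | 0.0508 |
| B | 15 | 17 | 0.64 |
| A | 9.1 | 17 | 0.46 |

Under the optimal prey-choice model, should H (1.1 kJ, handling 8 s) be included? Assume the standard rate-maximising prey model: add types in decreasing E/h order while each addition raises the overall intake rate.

On G, B and A alone, R = ΣλE/(1+Σλh) = 14.6/20.46 = 0.7135 kJ/s.
H: E/h = 1.1/8 = 0.1375 kJ/s.
Since 0.1375 < R, time spent handling H is better spent searching.

No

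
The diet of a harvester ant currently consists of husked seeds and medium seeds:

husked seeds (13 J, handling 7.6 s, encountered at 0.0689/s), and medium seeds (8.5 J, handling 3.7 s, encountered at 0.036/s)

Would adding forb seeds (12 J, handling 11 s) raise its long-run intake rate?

Yes

Current rate: (0.0689×13 + 0.036×8.5)/(1 + 0.0689×7.6 + 0.036×3.7) = 0.7253 J/s.
Profitability of forb seeds: 12/11 = 1.091 J/s.
Since 1.091 > R, including forb seeds increases the long-run rate.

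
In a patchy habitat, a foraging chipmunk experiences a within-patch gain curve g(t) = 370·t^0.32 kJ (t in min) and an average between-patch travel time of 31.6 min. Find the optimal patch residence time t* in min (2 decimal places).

14.87 min

By the marginal value theorem, leave when the instantaneous gain rate g'(t) equals the habitat-wide average g(t)/(T + t).
g'(t) = 0.32·370·t^-0.68. Setting 0.32·370·t^-0.68 = 370·t^0.32/(31.6+t) gives 0.32(31.6+t) = t, so 0.68·t = 0.32×31.6.
t* = 0.32×31.6/0.68 = 14.87 min.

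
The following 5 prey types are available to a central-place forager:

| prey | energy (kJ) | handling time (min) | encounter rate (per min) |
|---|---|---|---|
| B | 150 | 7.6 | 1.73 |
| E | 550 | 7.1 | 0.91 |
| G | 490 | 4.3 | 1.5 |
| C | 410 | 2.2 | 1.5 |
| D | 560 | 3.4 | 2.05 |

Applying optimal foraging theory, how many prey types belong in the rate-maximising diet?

2

E/h in descending order: C 186, D 165, G 114, E 77.5, B 19.7 kJ/min. The optimal diet is the largest prefix of this list for which every included type satisfies E_i/h_i > R on the types above it.
Rate on top 1: 143. D: 165 > 143 → include.
Rate on top 2: 156.4. G: 114 < 156.4 → exclude; stop.
Optimal diet: C, D — 2 of 5 types.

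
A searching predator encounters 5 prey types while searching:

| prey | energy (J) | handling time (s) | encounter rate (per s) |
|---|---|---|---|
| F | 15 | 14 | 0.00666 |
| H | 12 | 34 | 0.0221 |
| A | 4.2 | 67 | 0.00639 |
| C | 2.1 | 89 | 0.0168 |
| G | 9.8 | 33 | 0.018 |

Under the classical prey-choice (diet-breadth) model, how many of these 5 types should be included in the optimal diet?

3

Rank by E/h (J/s): F 1.07, H 0.353, G 0.297, A 0.0627, C 0.0236. Include each in turn until the next type's E/h falls below the running intake rate.
Rate on top 1: 0.09138. H: 0.353 > 0.09138 → include.
Rate on top 2: 0.1979. G: 0.297 > 0.1979 → include.
Rate on top 3: 0.222. A: 0.0627 < 0.222 → exclude; stop.
Optimal diet: F, H, G — 3 of 5 types.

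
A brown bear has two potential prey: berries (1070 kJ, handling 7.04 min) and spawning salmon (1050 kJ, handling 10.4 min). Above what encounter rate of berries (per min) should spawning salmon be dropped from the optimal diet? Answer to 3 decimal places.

0.281 per min

Drop spawning salmon once their profitability E₂/h₂ falls below the rate achievable on berries alone: E₂/h₂ = λE₁/(1 + λh₁).
Solve for λ: λE₁h₂ = E₂(1 + λh₁) → λ(E₁h₂ − E₂h₁) = E₂ → λ = E₂/(E₁h₂ − E₂h₁).
λ = 1050/(1070×10.4 − 1050×7.04) = 1050/3736 = 0.281 per min.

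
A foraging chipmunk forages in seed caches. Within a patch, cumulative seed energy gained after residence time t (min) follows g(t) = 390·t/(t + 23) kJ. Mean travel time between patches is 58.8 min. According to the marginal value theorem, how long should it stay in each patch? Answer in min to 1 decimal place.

Optimal t* satisfies g'(t*) = g(t*)/(T + t*).
g'(t) = 390·23/(t + 23)². Setting 390·23/(t+23)² = 390t/[(t+23)(58.8+t)] gives 23(58.8+t) = t(t+23), so t² = 23×58.8 = 1352.
t* = √1352 = 36.77 min.

36.8 min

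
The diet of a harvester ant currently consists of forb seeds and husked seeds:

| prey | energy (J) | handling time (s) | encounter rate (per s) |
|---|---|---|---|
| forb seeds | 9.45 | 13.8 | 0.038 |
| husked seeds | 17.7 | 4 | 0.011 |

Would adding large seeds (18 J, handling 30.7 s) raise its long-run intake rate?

Yes

Intake rate on the current diet: R = (0.038×9.45 + 0.011×17.7) / (1 + 0.038×13.8 + 0.011×4) = 0.5538/1.568 = 0.3531 J/s.
large seeds: E/h = 18/30.7 = 0.5863 J/s.
0.5863 > 0.3531, so adding large seeds raises the average — include it.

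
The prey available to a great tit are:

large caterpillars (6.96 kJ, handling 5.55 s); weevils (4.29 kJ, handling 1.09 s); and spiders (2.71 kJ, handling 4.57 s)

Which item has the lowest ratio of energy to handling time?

Profitability E/h (kJ/s): large caterpillars = 6.96/5.55 = 1.25, weevils = 4.29/1.09 = 3.94, spiders = 2.71/4.57 = 0.593.
Ranked: weevils > large caterpillars > spiders.

spiders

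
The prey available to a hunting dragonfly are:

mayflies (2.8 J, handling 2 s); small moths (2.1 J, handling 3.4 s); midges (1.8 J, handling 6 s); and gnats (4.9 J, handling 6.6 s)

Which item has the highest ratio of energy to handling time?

In descending order of E/h:
mayflies: 2.8/2 = 1.4 J/s
gnats: 4.9/6.6 = 0.742 J/s
small moths: 2.1/3.4 = 0.618 J/s
midges: 1.8/6 = 0.3 J/s

mayflies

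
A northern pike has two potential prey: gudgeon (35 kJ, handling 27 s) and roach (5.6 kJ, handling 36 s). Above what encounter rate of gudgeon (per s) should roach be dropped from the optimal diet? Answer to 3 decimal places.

At the threshold, the rate on gudgeon alone equals the profitability of roach: λ·35/(1 + λ·27) = 5.6/36 = 0.1556.
Rearranging, λ(35 − 0.1556×27) = 0.1556, so λ = 0.1556/30.8 = 0.005051 per s.

0.005 per s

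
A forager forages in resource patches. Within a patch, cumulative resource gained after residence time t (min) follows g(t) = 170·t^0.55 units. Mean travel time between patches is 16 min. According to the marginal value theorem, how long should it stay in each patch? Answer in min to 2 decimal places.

By the marginal value theorem, leave when the instantaneous gain rate g'(t) equals the habitat-wide average g(t)/(T + t).
g'(t) = 0.55·170·t^-0.45. Setting 0.55·170·t^-0.45 = 170·t^0.55/(16+t) gives 0.55(16+t) = t, so 0.45·t = 0.55×16.
t* = 0.55×16/0.45 = 19.56 min.

19.56 min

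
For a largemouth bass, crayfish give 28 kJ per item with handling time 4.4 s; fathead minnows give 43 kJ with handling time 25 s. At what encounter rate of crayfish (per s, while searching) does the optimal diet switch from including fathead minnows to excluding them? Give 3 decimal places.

At the threshold, the rate on crayfish alone equals the profitability of fathead minnows: λ·28/(1 + λ·4.4) = 43/25 = 1.72.
Rearranging, λ(28 − 1.72×4.4) = 1.72, so λ = 1.72/20.43 = 0.08418 per s.

0.084 per s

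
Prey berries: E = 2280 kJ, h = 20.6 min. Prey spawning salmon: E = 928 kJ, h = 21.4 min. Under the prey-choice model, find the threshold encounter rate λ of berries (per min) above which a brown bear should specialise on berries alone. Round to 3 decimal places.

At the threshold, the rate on berries alone equals the profitability of spawning salmon: λ·2280/(1 + λ·20.6) = 928/21.4 = 43.36.
Rearranging, λ(2280 − 43.36×20.6) = 43.36, so λ = 43.36/1387 = 0.03127 per min.

0.031 per min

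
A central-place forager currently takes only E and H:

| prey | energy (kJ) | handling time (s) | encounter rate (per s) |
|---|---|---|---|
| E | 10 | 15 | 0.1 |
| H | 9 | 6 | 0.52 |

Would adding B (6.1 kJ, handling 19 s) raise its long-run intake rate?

No

Intake rate on the current diet: R = (0.1×10 + 0.52×9) / (1 + 0.1×15 + 0.52×6) = 5.68/5.62 = 1.011 kJ/s.
B: E/h = 6.1/19 = 0.3211 kJ/s.
Since 0.3211 < R, time spent handling B is better spent searching.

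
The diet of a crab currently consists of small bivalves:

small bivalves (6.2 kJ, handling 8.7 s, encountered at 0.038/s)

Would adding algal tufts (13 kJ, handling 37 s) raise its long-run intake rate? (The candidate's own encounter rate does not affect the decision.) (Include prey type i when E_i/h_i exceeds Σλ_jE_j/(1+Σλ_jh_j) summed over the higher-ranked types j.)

Yes

On small bivalves alone, R = ΣλE/(1+Σλh) = 0.2356/1.331 = 0.1771 kJ/s.
Profitability of algal tufts: 13/37 = 0.3514 kJ/s.
Since 0.3514 > R, including algal tufts increases the long-run rate.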